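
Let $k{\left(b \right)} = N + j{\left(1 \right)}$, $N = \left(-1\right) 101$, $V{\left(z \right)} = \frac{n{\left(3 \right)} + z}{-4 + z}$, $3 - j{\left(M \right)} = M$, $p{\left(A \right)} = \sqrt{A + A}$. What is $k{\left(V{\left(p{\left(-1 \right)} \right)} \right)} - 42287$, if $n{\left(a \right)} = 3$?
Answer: $-42386$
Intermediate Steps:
$p{\left(A \right)} = \sqrt{2} \sqrt{A}$ ($p{\left(A \right)} = \sqrt{2 A} = \sqrt{2} \sqrt{A}$)
$j{\left(M \right)} = 3 - M$
$V{\left(z \right)} = \frac{3 + z}{-4 + z}$
$N = -101$
$k{\left(b \right)} = -99$ ($k{\left(b \right)} = -101 + \left(3 - 1\right) = -101 + 2 = -99$)
$k{\left(V{\left(p{\left(-1 \right)} \right)} \right)} - 42287 = -99 - 42287 = -42386$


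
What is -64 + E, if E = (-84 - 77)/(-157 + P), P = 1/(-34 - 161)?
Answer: -1928029/30616 ≈ -62.975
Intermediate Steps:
P = -1/195 (P = 1/(-195) = -1/195 ≈ -0.0051282)
E = 31395/30616 (E = (-84 - 77)/(-157 - 1/195) = -161/(-30616/195) = -161*(-195/30616) = 31395/30616 ≈ 1.0254)
-64 + E = -64 + 31395/30616 = -1928029/30616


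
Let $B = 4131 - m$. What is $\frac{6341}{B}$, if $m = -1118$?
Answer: $\frac{6341}{5249} \approx 1.208$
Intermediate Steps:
$B = 5249$ ($B = 4131 - -1118 = 4131 + 1118 = 5249$)
$\frac{6341}{B} = \frac{6341}{5249}$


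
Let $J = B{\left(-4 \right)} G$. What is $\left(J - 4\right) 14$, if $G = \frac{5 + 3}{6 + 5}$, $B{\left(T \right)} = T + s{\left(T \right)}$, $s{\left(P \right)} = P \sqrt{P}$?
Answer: $- \frac{1064}{11} - \frac{896 i}{11} \approx -96.727 - 81.455 i$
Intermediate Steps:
$s{\left(P \right)} = P^{\frac{3}{2}}$
$B{\left(T \right)} = T + T^{\frac{3}{2}}$
$G = \frac{8}{11} \approx 0.72727$
$J = - \frac{32}{11} - \frac{64 i}{11}$ ($J = \left(-4 + \left(-4\right)^{\frac{3}{2}}\right) \frac{8}{11} = \left(-4 - 8 i\right) \frac{8}{11} = - \frac{32}{11} - \frac{64 i}{11} \approx -2.9091 - 5.8182 i$)
$\left(J - 4\right) 14 = \left(\left(- \frac{32}{11} - \frac{64 i}{11}\right) - 4\right) 14 = \left(- \frac{76}{11} - \frac{64 i}{11}\right) 14 = - \frac{1064}{11} - \frac{896 i}{11}$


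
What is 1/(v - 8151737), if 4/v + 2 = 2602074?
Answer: -650518/5302851649765 ≈ -1.2267e-7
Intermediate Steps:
v = 1/650518 (v = 4/(-2 + 2602074) = 4/2602072 = 4*(1/2602072) = 1/650518 ≈ 1.5372e-6)
1/(v - 8151737) = 1/(1/650518 - 8151737) = 1/(-5302851649765/650518) = -650518/5302851649765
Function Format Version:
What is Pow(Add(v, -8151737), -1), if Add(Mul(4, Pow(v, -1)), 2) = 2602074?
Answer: Rational(-650518, 5302851649765) ≈ -1.2267e-7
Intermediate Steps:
v = Rational(1, 650518) (v = Mul(4, Pow(Add(-2, 2602074), -1)) = Mul(4, Pow(2602072, -1)) = Mul(4, Rational(1, 2602072)) = Rational(1, 650518) ≈ 1.5372e-6)
Pow(Add(v, -8151737), -1) = Pow(Add(Rational(1, 650518), -8151737), -1) = Pow(Rational(-5302851649765, 650518), -1) = Rational(-650518, 5302851649765)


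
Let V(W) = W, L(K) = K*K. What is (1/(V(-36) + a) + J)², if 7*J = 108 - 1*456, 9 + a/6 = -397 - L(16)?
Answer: 1945441933681/787139136 ≈ 2471.5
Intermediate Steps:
L(K) = K²
a = -3972 (a = -54 + 6*(-397 - 1*16²) = -54 + 6*(-397 - 1*256) = -54 + 6*(-397 - 256) = -54 + 6*(-653) = -54 - 3918 = -3972)
J = -348/7 (J = (108 - 1*456)/7 = (108 - 456)/7 = (⅐)*(-348) = -348/7 ≈ -49.714)
(1/(V(-36) + a) + J)² = (1/(-36 - 3972) - 348/7)² = (1/(-4008) - 348/7)² = (-1/4008 - 348/7)² = (-1394791/28056)² = 1945441933681/787139136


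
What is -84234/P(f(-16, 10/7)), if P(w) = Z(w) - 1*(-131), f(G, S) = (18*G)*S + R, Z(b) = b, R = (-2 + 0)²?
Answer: 196546/645 ≈ 304.72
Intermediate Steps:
R = 4 (R = (-2)² = 4)
f(G, S) = 4 + 18*G*S (f(G, S) = (18*G)*S + 4 = 18*G*S + 4 = 4 + 18*G*S)
P(w) = 131 + w (P(w) = w - 1*(-131) = w + 131 = 131 + w)
-84234/P(f(-16, 10/7)) = -84234/(131 + (4 + 18*(-16)*(10/7))) = -84234/(131 + (4 - 2880/7)) = -84234/(131 - 2852/7) = -84234/(-1935/7) = -84234*(-7/1935) = 196546/645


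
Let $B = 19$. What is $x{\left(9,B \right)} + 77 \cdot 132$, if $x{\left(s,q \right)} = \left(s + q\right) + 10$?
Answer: $10202$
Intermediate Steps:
$x{\left(s,q \right)} = 10 + q + s$ ($x{\left(s,q \right)} = \left(q + s\right) + 10 = 10 + q + s$)
$x{\left(9,B \right)} + 77 \cdot 132 = \left(10 + 19 + 9\right) + 77 \cdot 132 = 38 + 10164 = 10202$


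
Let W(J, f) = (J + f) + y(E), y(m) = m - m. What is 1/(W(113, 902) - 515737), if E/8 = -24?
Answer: -1/514722 ≈ -1.9428e-6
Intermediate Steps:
E = -192 (E = 8*(-24) = -192)
y(m) = 0
W(J, f) = J + f (W(J, f) = (J + f) + 0 = J + f)
1/(W(113, 902) - 515737) = 1/((113 + 902) - 515737) = 1/(1015 - 515737) = 1/(-514722) = -1/514722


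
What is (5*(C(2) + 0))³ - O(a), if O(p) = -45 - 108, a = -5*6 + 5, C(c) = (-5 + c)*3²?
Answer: -2460222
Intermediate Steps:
C(c) = -45 + 9*c (C(c) = (-5 + c)*9 = -45 + 9*c)
a = -25 (a = -30 + 5 = -25)
O(p) = -153
(5*(C(2) + 0))³ - O(a) = (5*((-45 + 9*2) + 0))³ - 1*(-153) = (5*((-45 + 18) + 0))³ + 153 = (5*(-27 + 0))³ + 153 = (5*(-27))³ + 153 = (-135)³ + 153 = -2460375 + 153 = -2460222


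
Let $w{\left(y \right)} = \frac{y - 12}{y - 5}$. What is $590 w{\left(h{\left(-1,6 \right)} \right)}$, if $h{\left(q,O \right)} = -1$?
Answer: $\frac{3835}{3} \approx 1278.3$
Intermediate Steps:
$w{\left(y \right)} = \frac{-12 + y}{-5 + y}$
$590 w{\left(h{\left(-1,6 \right)} \right)} = 590 \frac{-12 - 1}{-5 - 1} = 590 \frac{1}{-6} \left(-13\right) = 590 \left(\left(- \frac{1}{6}\right) \left(-13\right)\right) = 590 \cdot \frac{13}{6} = \frac{3835}{3}$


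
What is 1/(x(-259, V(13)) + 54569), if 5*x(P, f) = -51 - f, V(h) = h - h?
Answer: 5/272794 ≈ 1.8329e-5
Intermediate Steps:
V(h) = 0
x(P, f) = -51/5 - f/5 (x(P, f) = (-51 - f)/5 = -51/5 - f/5)
1/(x(-259, V(13)) + 54569) = 1/((-51/5 - 1/5*0) + 54569) = 1/((-51/5 + 0) + 54569) = 1/(-51/5 + 54569) = 1/(272794/5) = 5/272794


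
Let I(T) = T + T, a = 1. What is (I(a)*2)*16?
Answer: 64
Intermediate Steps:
I(T) = 2*T
(I(a)*2)*16 = ((2*1)*2)*16 = (2*2)*16 = 4*16 = 64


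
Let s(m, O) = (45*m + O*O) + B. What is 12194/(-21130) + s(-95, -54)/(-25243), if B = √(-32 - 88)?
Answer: -139548736/266692295 - 2*I*√30/25243 ≈ -0.52326 - 0.00043396*I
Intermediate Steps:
B = 2*I*√30 (B = √(-120) = 2*I*√30 ≈ 10.954*I)
s(m, O) = O² + 45*m + 2*I*√30 (s(m, O) = (45*m + O*O) + 2*I*√30 = (45*m + O²) + 2*I*√30 = (O² + 45*m) + 2*I*√30 = O² + 45*m + 2*I*√30)
12194/(-21130) + s(-95, -54)/(-25243) = 12194/(-21130) + ((-54)² + 45*(-95) + 2*I*√30)/(-25243) = 12194*(-1/21130) + (2916 - 4275 + 2*I*√30)*(-1/25243) = -6097/10565 + (-1359 + 2*I*√30)*(-1/25243) = -6097/10565 + (1359/25243 - 2*I*√30/25243) = -139548736/266692295 - 2*I*√30/25243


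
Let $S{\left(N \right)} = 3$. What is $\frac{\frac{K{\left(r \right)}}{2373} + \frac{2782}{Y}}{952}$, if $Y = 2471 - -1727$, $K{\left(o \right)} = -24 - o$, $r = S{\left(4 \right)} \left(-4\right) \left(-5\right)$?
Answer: $\frac{148787}{225802024} \approx 0.00065893$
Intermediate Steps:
$r = 60$ ($r = 3 \left(-4\right) \left(-5\right) = \left(-12\right) \left(-5\right) = 60$)
$Y = 4198$ ($Y = 2471 + 1727 = 4198$)
$\frac{\frac{K{\left(r \right)}}{2373} + \frac{2782}{Y}}{952} = \frac{\frac{-24 - 60}{2373} + \frac{2782}{4198}}{952} = \left(\left(-24 - 60\right) \frac{1}{2373} + 2782 \cdot \frac{1}{4198}\right) \frac{1}{952} = \left(\left(-84\right) \frac{1}{2373} + \frac{1391}{2099}\right) \frac{1}{952} = \left(- \frac{4}{113} + \frac{1391}{2099}\right) \frac{1}{952} = \frac{148787}{237187} \cdot \frac{1}{952} = \frac{148787}{225802024}$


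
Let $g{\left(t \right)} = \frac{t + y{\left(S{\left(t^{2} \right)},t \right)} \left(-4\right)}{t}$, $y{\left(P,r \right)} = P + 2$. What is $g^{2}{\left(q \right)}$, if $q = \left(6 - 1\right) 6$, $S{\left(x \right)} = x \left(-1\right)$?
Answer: $\frac{3279721}{225} \approx 14577.0$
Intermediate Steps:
$S{\left(x \right)} = - x$
$y{\left(P,r \right)} = 2 + P$
$q = 30$ ($q = 5 \cdot 6 = 30$)
$g{\left(t \right)} = \frac{-8 + t + 4 t^{2}}{t}$ ($g{\left(t \right)} = \frac{t + \left(2 - t^{2}\right) \left(-4\right)}{t} = \frac{t + \left(-8 + 4 t^{2}\right)}{t} = \frac{-8 + t + 4 t^{2}}{t}$)
$g^{2}{\left(q \right)} = \left(1 - \frac{8}{30} + 4 \cdot 30\right)^{2} = \left(1 - \frac{4}{15} + 120\right)^{2} = \left(\frac{1811}{15}\right)^{2} = \frac{3279721}{225}$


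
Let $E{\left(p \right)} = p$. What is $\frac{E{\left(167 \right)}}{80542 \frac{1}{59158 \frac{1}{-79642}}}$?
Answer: $- \frac{449063}{291569362} \approx -0.0015402$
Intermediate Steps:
$\frac{E{\left(167 \right)}}{80542 \frac{1}{59158 \frac{1}{-79642}}} = \frac{167}{80542 \frac{1}{59158 \frac{1}{-79642}}} = \frac{167}{80542 \frac{1}{59158 \left(- \frac{1}{79642}\right)}} = \frac{167}{80542 \frac{1}{- \frac{29579}{39821}}} = \frac{167}{80542 \left(- \frac{39821}{29579}\right)} = \frac{167}{- \frac{291569362}{2689}} = 167 \left(- \frac{2689}{291569362}\right) = - \frac{449063}{291569362}$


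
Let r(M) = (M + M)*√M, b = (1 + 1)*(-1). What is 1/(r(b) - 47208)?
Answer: I/(4*(√2 - 11802*I)) ≈ -2.1183e-5 + 2.5383e-9*I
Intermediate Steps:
b = -2 (b = 2*(-1) = -2)
r(M) = 2*M^(3/2) (r(M) = (2*M)*√M = 2*M^(3/2))
1/(r(b) - 47208) = 1/(2*(-2)^(3/2) - 47208) = 1/(2*(-2*I*√2) - 47208) = 1/(-4*I*√2 - 47208) = 1/(-47208 - 4*I*√2)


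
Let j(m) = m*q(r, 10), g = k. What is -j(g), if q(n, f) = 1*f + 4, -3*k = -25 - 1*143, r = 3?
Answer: -784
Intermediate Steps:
k = 56 (k = -(-25 - 1*143)/3 = -(-25 - 143)/3 = -⅓*(-168) = 56)
q(n, f) = 4 + f (q(n, f) = f + 4 = 4 + f)
g = 56
j(m) = 14*m (j(m) = m*(4 + 10) = m*14 = 14*m)
-j(g) = -14*56 = -1*784 = -784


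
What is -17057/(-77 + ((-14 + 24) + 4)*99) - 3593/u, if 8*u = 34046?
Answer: -309174259/22283107 ≈ -13.875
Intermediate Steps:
u = 17023/4 (u = (⅛)*34046 = 17023/4 ≈ 4255.8)
-17057/(-77 + ((-14 + 24) + 4)*99) - 3593/u = -17057/(-77 + ((-14 + 24) + 4)*99) - 3593/17023/4 = -17057/(-77 + (10 + 4)*99) - 3593*4/17023 = -17057/(-77 + 14*99) - 14372/17023 = -17057/(-77 + 1386) - 14372/17023 = -17057/1309 - 14372/17023 = -309174259/22283107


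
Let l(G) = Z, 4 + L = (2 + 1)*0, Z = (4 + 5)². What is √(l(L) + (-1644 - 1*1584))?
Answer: I*√3147 ≈ 56.098*I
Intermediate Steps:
Z = 81 (Z = 9² = 81)
L = -4 (L = -4 + (2 + 1)*0 = -4 + 3*0 = -4 + 0 = -4)
l(G) = 81
√(l(L) + (-1644 - 1*1584)) = √(81 + (-1644 - 1*1584)) = √(81 + (-1644 - 1584)) = √(81 - 3228) = √(-3147) = I*√3147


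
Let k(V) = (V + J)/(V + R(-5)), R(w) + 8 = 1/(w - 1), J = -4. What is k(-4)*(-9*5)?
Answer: -2160/73 ≈ -29.589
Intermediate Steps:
R(w) = -8 + 1/(-1 + w) (R(w) = -8 + 1/(w - 1) = -8 + 1/(-1 + w))
k(V) = (-4 + V)/(-49/6 + V) (k(V) = (V - 4)/(V + (9 - 8*(-5))/(-1 - 5)) = (-4 + V)/(V + (9 + 40)/(-6)) = (-4 + V)/(V - 1/6*49) = (-4 + V)/(V - 49/6) = (-4 + V)/(-49/6 + V))
k(-4)*(-9*5) = (6*(-4 - 4)/(-49 + 6*(-4)))*(-9*5) = (6*(-8)/(-49 - 24))*(-45) = (6*(-8)/(-73))*(-45) = (6*(-1/73)*(-8))*(-45) = (48/73)*(-45) = -2160/73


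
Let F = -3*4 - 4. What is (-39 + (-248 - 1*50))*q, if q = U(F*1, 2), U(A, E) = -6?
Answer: 2022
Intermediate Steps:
F = -16 (F = -12 - 4 = -16)
q = -6
(-39 + (-248 - 1*50))*q = (-39 + (-248 - 1*50))*(-6) = (-39 + (-248 - 50))*(-6) = (-39 - 298)*(-6) = -337*(-6) = 2022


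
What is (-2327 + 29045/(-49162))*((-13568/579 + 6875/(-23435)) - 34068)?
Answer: 10586653341188195195/133414508226 ≈ 7.9352e+7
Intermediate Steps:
(-2327 + 29045/(-49162))*((-13568/579 + 6875/(-23435)) - 34068) = (-2327 + 29045*(-1/49162))*((-13568*1/579 + 6875*(-1/23435)) - 34068) = (-2327 - 29045/49162)*((-13568/579 - 1375/4687) - 34068) = -114429019*(-64389341/2713773 - 34068)/49162 = -114429019/49162*(-92517207905/2713773) = 10586653341188195195/133414508226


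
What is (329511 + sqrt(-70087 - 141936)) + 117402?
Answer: 446913 + 7*I*sqrt(4327) ≈ 4.4691e+5 + 460.46*I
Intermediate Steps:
(329511 + sqrt(-70087 - 141936)) + 117402 = (329511 + sqrt(-212023)) + 117402 = (329511 + 7*I*sqrt(4327)) + 117402 = 446913 + 7*I*sqrt(4327)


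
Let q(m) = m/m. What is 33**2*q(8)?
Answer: 1089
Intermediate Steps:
q(m) = 1
33**2*q(8) = 33**2*1 = 1089*1 = 1089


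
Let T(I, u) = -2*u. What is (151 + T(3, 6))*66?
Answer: 9174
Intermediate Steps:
(151 + T(3, 6))*66 = (151 - 2*6)*66 = (151 - 12)*66 = 139*66 = 9174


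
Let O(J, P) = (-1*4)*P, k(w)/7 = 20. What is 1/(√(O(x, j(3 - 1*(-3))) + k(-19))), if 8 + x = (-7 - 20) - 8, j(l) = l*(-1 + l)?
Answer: √5/10 ≈ 0.22361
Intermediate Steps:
k(w) = 140 (k(w) = 7*20 = 140)
x = -43 (x = -8 + ((-7 - 20) - 8) = -8 + (-27 - 8) = -8 - 35 = -43)
O(J, P) = -4*P
1/(√(O(x, j(3 - 1*(-3))) + k(-19))) = 1/(√(-4*(3 - 1*(-3))*(-1 + (3 - 1*(-3))) + 140)) = 1/(√(-4*(3 + 3)*(-1 + (3 + 3)) + 140)) = 1/(√(-24*(-1 + 6) + 140)) = 1/(√(-24*5 + 140)) = 1/(√(-4*30 + 140)) = 1/(√(-120 + 140)) = 1/(√20) = 1/(2*√5) = √5/10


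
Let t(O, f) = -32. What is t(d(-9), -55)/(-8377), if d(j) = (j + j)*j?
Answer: 32/8377 ≈ 0.0038200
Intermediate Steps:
d(j) = 2*j² (d(j) = (2*j)*j = 2*j²)
t(d(-9), -55)/(-8377) = -32/(-8377) = -32*(-1/8377) = 32/8377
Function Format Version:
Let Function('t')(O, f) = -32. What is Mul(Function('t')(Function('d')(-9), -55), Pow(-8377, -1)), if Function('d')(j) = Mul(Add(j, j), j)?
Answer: Rational(32, 8377) ≈ 0.0038200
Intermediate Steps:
Function('d')(j) = Mul(2, Pow(j, 2)) (Function('d')(j) = Mul(Mul(2, j), j) = Mul(2, Pow(j, 2)))
Mul(Function('t')(Function('d')(-9), -55), Pow(-8377, -1)) = Mul(-32, Pow(-8377, -1)) = Mul(-32, Rational(-1, 8377)) = Rational(32, 8377)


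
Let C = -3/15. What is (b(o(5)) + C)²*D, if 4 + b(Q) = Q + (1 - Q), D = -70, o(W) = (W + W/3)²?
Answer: -3584/5 ≈ -716.80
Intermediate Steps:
o(W) = 16*W²/9 (o(W) = (W + W*(⅓))² = (W + W/3)² = (4*W/3)² = 16*W²/9)
C = -⅕ (C = -3*1/15 = -⅕ ≈ -0.20000)
b(Q) = -3 (b(Q) = -4 + (Q + (1 - Q)) = -4 + 1 = -3)
(b(o(5)) + C)²*D = (-3 - ⅕)²*(-70) = (-16/5)²*(-70) = (256/25)*(-70) = -3584/5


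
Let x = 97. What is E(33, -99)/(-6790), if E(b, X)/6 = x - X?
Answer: -84/485 ≈ -0.17320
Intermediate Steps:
E(b, X) = 582 - 6*X (E(b, X) = 6*(97 - X) = 582 - 6*X)
E(33, -99)/(-6790) = (582 - 6*(-99))/(-6790) = (582 + 594)*(-1/6790) = 1176*(-1/6790) = -84/485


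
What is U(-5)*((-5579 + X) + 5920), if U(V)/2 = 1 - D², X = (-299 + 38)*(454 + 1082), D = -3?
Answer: 6408880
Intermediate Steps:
X = -400896 (X = -261*1536 = -400896)
U(V) = -16 (U(V) = 2*(1 - 1*(-3)²) = 2*(1 - 1*9) = 2*(1 - 9) = 2*(-8) = -16)
U(-5)*((-5579 + X) + 5920) = -16*((-5579 - 400896) + 5920) = -16*(-406475 + 5920) = -16*(-400555) = 6408880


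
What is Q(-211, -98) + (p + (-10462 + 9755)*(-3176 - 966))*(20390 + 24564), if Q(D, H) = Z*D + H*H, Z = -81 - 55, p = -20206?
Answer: 130734721652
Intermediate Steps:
Z = -136
Q(D, H) = H**2 - 136*D (Q(D, H) = -136*D + H*H = -136*D + H**2 = H**2 - 136*D)
Q(-211, -98) + (p + (-10462 + 9755)*(-3176 - 966))*(20390 + 24564) = ((-98)**2 - 136*(-211)) + (-20206 + (-10462 + 9755)*(-3176 - 966))*(20390 + 24564) = (9604 + 28696) + (-20206 - 707*(-4142))*44954 = 38300 + (-20206 + 2928394)*44954 = 38300 + 2908188*44954 = 38300 + 130734683352 = 130734721652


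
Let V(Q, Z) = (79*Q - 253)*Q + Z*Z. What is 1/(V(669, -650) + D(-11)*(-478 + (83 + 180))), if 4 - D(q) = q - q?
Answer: 1/35609702 ≈ 2.8082e-8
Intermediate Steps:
D(q) = 4 (D(q) = 4 - (q - q) = 4 - 1*0 = 4 + 0 = 4)
V(Q, Z) = Z**2 + Q*(-253 + 79*Q) (V(Q, Z) = (-253 + 79*Q)*Q + Z**2 = Q*(-253 + 79*Q) + Z**2 = Z**2 + Q*(-253 + 79*Q))
1/(V(669, -650) + D(-11)*(-478 + (83 + 180))) = 1/(((-650)**2 - 253*669 + 79*669**2) + 4*(-478 + (83 + 180))) = 1/((422500 - 169257 + 79*447561) + 4*(-478 + 263)) = 1/((422500 - 169257 + 35357319) + 4*(-215)) = 1/(35610562 - 860) = 1/35609702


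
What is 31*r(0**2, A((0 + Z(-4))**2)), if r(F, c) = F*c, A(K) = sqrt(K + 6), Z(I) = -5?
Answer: 0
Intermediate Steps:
A(K) = sqrt(6 + K)
31*r(0**2, A((0 + Z(-4))**2)) = 31*(0**2*sqrt(6 + (0 - 5)**2)) = 31*(0*sqrt(6 + (-5)**2)) = 31*(0*sqrt(6 + 25)) = 31*(0*sqrt(31)) = 31*0 = 0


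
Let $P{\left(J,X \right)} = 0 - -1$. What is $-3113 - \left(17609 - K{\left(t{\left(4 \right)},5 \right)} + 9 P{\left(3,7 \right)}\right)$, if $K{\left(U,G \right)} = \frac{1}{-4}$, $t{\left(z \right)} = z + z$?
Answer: $- \frac{82925}{4} \approx -20731.0$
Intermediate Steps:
$t{\left(z \right)} = 2 z$
$P{\left(J,X \right)} = 1$ ($P{\left(J,X \right)} = 0 + 1 = 1$)
$K{\left(U,G \right)} = - \frac{1}{4}$
$-3113 - \left(17609 - K{\left(t{\left(4 \right)},5 \right)} + 9 P{\left(3,7 \right)}\right) = -3113 - \frac{70473}{4} = - \frac{82925}{4}$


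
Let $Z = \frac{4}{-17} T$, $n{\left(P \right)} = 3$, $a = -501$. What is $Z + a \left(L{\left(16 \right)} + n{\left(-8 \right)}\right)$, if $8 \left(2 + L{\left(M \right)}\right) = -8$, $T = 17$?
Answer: $-4$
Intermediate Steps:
$L{\left(M \right)} = -3$ ($L{\left(M \right)} = -2 + \frac{1}{8} \left(-8\right) = -2 - 1 = -3$)
$Z = -4$ ($Z = \frac{4}{-17} \cdot 17 = 4 \left(- \frac{1}{17}\right) 17 = \left(- \frac{4}{17}\right) 17 = -4$)
$Z + a \left(L{\left(16 \right)} + n{\left(-8 \right)}\right) = -4 - 501 \left(-3 + 3\right) = -4 - 0 = -4 + 0 = -4$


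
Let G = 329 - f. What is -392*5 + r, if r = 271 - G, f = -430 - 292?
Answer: -2740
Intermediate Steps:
f = -722
G = 1051 (G = 329 - 1*(-722) = 329 + 722 = 1051)
r = -780 (r = 271 - 1*1051 = 271 - 1051 = -780)
-392*5 + r = -392*5 - 780 = -1960 - 780 = -2740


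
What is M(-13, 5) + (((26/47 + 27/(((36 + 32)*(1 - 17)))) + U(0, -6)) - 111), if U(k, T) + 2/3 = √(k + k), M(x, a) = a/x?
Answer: -222410579/1994304 ≈ -111.52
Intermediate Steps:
U(k, T) = -⅔ + √2*√k (U(k, T) = -⅔ + √(k + k) = -⅔ + √(2*k) = -⅔ + √2*√k)
M(-13, 5) + (((26/47 + 27/(((36 + 32)*(1 - 17)))) + U(0, -6)) - 111) = 5/(-13) + (((26/47 + 27/(((36 + 32)*(1 - 17)))) + (-⅔ + √2*√0)) - 111) = 5*(-1/13) + (((26*(1/47) + 27/((68*(-16)))) + (-⅔ + √2*0)) - 111) = -5/13 + (((26/47 + 27/(-1088)) + (-⅔ + 0)) - 111) = -5/13 + (((26/47 + 27*(-1/1088)) - ⅔) - 111) = -5/13 + (((26/47 - 27/1088) - ⅔) - 111) = -5/13 + ((27019/51136 - ⅔) - 111) = -5/13 + (-21215/153408 - 111) = -5/13 - 17049503/153408 = -222410579/1994304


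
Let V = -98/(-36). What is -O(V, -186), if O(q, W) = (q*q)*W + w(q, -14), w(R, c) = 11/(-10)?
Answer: 186226/135 ≈ 1379.5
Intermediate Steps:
w(R, c) = -11/10 (w(R, c) = 11*(-⅒) = -11/10)
V = 49/18 (V = -98*(-1/36) = 49/18 ≈ 2.7222)
O(q, W) = -11/10 + W*q² (O(q, W) = (q*q)*W - 11/10 = q²*W - 11/10 = W*q² - 11/10 = -11/10 + W*q²)
-O(V, -186) = -(-11/10 - 186*(49/18)²) = -(-11/10 - 186*2401/324) = -(-11/10 - 74431/54) = -1*(-186226/135) = 186226/135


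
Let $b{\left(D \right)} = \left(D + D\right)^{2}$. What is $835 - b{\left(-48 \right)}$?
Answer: $-8381$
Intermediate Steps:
$b{\left(D \right)} = 4 D^{2}$ ($b{\left(D \right)} = \left(2 D\right)^{2} = 4 D^{2}$)
$835 - b{\left(-48 \right)} = 835 - 4 \left(-48\right)^{2} = 835 - 4 \cdot 2304 = 835 - 9216 = -8381$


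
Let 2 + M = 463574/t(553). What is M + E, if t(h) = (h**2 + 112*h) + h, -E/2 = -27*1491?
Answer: 14826436075/184149 ≈ 80513.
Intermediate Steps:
E = 80514 (E = -(-54)*1491 = -2*(-40257) = 80514)
t(h) = h**2 + 113*h
M = -136511/184149 (M = -2 + 463574/((553*(113 + 553))) = -2 + 463574/((553*666)) = -2 + 463574/368298 = -2 + 463574*(1/368298) = -2 + 231787/184149 = -136511/184149 ≈ -0.74131)
M + E = -136511/184149 + 80514 = 14826436075/184149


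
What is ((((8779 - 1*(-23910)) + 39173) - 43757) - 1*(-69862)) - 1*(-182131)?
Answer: 280098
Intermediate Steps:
((((8779 - 1*(-23910)) + 39173) - 43757) - 1*(-69862)) - 1*(-182131) = ((((8779 + 23910) + 39173) - 43757) + 69862) + 182131 = (((32689 + 39173) - 43757) + 69862) + 182131 = ((71862 - 43757) + 69862) + 182131 = (28105 + 69862) + 182131 = 97967 + 182131 = 280098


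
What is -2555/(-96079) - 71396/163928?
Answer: -1610205061/3937509578 ≈ -0.40894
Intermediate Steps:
-2555/(-96079) - 71396/163928 = -2555*(-1/96079) - 71396*1/163928 = 2555/96079 - 17849/40982 = -1610205061/3937509578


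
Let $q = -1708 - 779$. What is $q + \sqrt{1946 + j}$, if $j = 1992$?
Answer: $-2487 + \sqrt{3938} \approx -2424.2$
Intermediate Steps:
$q = -2487$ ($q = -1708 - 779 = -2487$)
$q + \sqrt{1946 + j} = -2487 + \sqrt{1946 + 1992} = -2487 + \sqrt{3938}$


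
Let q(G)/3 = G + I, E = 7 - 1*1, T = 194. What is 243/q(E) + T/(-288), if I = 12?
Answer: 551/144 ≈ 3.8264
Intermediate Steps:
E = 6 (E = 7 - 1 = 6)
q(G) = 36 + 3*G (q(G) = 3*(G + 12) = 3*(12 + G) = 36 + 3*G)
243/q(E) + T/(-288) = 243/(36 + 3*6) + 194/(-288) = 243/(36 + 18) + 194*(-1/288) = 243/54 - 97/144 = 243*(1/54) - 97/144 = 9/2 - 97/144 = 551/144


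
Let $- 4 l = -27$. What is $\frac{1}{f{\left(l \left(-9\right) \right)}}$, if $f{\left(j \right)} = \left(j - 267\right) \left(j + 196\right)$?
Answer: $- \frac{16}{709251} \approx -2.2559 \cdot 10^{-5}$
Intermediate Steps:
$l = \frac{27}{4}$ ($l = \left(- \frac{1}{4}\right) \left(-27\right) = \frac{27}{4} \approx 6.75$)
$f{\left(j \right)} = \left(-267 + j\right) \left(196 + j\right)$
$\frac{1}{f{\left(l \left(-9\right) \right)}} = \frac{1}{-52332 + \left(\frac{27}{4} \left(-9\right)\right)^{2} - 71 \cdot \frac{27}{4} \left(-9\right)} = \frac{1}{-52332 + \left(- \frac{243}{4}\right)^{2} - - \frac{17253}{4}} = \frac{1}{-52332 + \frac{59049}{16} + \frac{17253}{4}} = \frac{1}{- \frac{709251}{16}} = - \frac{16}{709251}$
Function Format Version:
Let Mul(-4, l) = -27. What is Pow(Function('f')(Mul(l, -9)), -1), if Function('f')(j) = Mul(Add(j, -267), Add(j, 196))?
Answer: Rational(-16, 709251) ≈ -2.2559e-5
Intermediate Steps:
l = Rational(27, 4) (l = Mul(Rational(-1, 4), -27) = Rational(27, 4) ≈ 6.7500)
Function('f')(j) = Mul(Add(-267, j), Add(196, j))
Pow(Function('f')(Mul(l, -9)), -1) = Pow(Add(-52332, Pow(Mul(Rational(27, 4), -9), 2), Mul(-71, Mul(Rational(27, 4), -9))), -1) = Pow(Add(-52332, Pow(Rational(-243, 4), 2), Mul(-71, Rational(-243, 4))), -1) = Pow(Add(-52332, Rational(59049, 16), Rational(17253, 4)), -1) = Pow(Rational(-709251, 16), -1) = Rational(-16, 709251)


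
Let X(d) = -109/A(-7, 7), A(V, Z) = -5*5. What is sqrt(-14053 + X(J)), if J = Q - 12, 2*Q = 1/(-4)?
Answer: 36*I*sqrt(271)/5 ≈ 118.53*I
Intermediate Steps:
Q = -1/8 (Q = (1/2)/(-4) = (1/2)*(-1/4) = -1/8 ≈ -0.12500)
A(V, Z) = -25
J = -97/8 (J = -1/8 - 12 = -97/8 ≈ -12.125)
X(d) = 109/25 (X(d) = -109/(-25) = -109*(-1/25) = 109/25)
sqrt(-14053 + X(J)) = sqrt(-14053 + 109/25) = sqrt(-351216/25) = 36*I*sqrt(271)/5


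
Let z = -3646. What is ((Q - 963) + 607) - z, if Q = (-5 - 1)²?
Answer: 3326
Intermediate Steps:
Q = 36 (Q = (-6)² = 36)
((Q - 963) + 607) - z = ((36 - 963) + 607) - 1*(-3646) = (-927 + 607) + 3646 = -320 + 3646 = 3326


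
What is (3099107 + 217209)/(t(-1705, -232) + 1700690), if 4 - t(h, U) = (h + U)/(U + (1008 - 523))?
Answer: 839027948/430277519 ≈ 1.9500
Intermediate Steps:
t(h, U) = 4 - (U + h)/(485 + U) (t(h, U) = 4 - (h + U)/(U + (1008 - 523)) = 4 - (U + h)/(U + 485) = 4 - (U + h)/(485 + U))
(3099107 + 217209)/(t(-1705, -232) + 1700690) = (3099107 + 217209)/((1940 - 1*(-1705) + 3*(-232))/(485 - 232) + 1700690) = 3316316/((1940 + 1705 - 696)/253 + 1700690) = 3316316/((1/253)*2949 + 1700690) = 3316316/(2949/253 + 1700690) = 3316316/(430277519/253) = 3316316*(253/430277519) = 839027948/430277519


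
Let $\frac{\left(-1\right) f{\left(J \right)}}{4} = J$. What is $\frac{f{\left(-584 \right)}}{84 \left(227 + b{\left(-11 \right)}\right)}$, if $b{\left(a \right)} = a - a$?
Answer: $\frac{584}{4767} \approx 0.12251$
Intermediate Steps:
$b{\left(a \right)} = 0$
$f{\left(J \right)} = - 4 J$
$\frac{f{\left(-584 \right)}}{84 \left(227 + b{\left(-11 \right)}\right)} = \frac{\left(-4\right) \left(-584\right)}{84 \left(227 + 0\right)} = \frac{2336}{84 \cdot 227} = \frac{2336}{19068} = 2336 \cdot \frac{1}{19068} = \frac{584}{4767}$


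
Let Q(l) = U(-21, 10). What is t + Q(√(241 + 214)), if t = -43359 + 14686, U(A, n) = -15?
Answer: -28688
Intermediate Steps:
Q(l) = -15
t = -28673
t + Q(√(241 + 214)) = -28673 - 15 = -28688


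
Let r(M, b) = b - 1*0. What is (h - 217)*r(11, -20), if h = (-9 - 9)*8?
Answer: 7220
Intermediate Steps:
r(M, b) = b (r(M, b) = b + 0 = b)
h = -144 (h = -18*8 = -144)
(h - 217)*r(11, -20) = (-144 - 217)*(-20) = -361*(-20) = 7220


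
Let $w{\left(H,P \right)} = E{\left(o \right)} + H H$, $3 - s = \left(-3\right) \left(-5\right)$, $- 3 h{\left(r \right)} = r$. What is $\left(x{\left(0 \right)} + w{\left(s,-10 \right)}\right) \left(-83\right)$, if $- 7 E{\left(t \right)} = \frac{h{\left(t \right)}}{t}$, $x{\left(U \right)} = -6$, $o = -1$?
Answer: $- \frac{240617}{21} \approx -11458.0$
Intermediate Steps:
$h{\left(r \right)} = - \frac{r}{3}$
$E{\left(t \right)} = \frac{1}{21}$ ($E{\left(t \right)} = - \frac{- \frac{t}{3} \frac{1}{t}}{7} = \left(- \frac{1}{7}\right) \left(- \frac{1}{3}\right) = \frac{1}{21}$)
$s = -12$ ($s = 3 - \left(-3\right) \left(-5\right) = 3 - 15 = -12$)
$w{\left(H,P \right)} = \frac{1}{21} + H^{2}$ ($w{\left(H,P \right)} = \frac{1}{21} + H H = \frac{1}{21} + H^{2}$)
$\left(x{\left(0 \right)} + w{\left(s,-10 \right)}\right) \left(-83\right) = \left(-6 + \left(\frac{1}{21} + \left(-12\right)^{2}\right)\right) \left(-83\right) = \left(-6 + \left(\frac{1}{21} + 144\right)\right) \left(-83\right) = \left(-6 + \frac{3025}{21}\right) \left(-83\right) = \frac{2899}{21} \left(-83\right) = - \frac{240617}{21}$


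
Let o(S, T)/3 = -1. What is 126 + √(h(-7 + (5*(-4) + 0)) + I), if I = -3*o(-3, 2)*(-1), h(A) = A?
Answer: 126 + 6*I ≈ 126.0 + 6.0*I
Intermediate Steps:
o(S, T) = -3 (o(S, T) = 3*(-1) = -3)
I = -9 (I = -(-9)*(-1) = -3*3 = -9)
126 + √(h(-7 + (5*(-4) + 0)) + I) = 126 + √((-7 + (5*(-4) + 0)) - 9) = 126 + √((-7 + (-20 + 0)) - 9) = 126 + √((-7 - 20) - 9) = 126 + √(-27 - 9) = 126 + √(-36) = 126 + 6*I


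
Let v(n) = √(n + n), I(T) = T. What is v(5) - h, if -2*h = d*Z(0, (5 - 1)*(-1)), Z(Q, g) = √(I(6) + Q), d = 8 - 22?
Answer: √10 - 7*√6 ≈ -13.984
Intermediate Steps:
d = -14
Z(Q, g) = √(6 + Q)
h = 7*√6 (h = -(-7)*√(6 + 0) = -(-7)*√6 = 7*√6 ≈ 17.146)
v(n) = √2*√n (v(n) = √(2*n) = √2*√n)
v(5) - h = √2*√5 - 7*√6 = √10 - 7*√6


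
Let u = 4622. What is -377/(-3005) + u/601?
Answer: 23487/3005 ≈ 7.8160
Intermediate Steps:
-377/(-3005) + u/601 = -377/(-3005) + 4622/601 = -377*(-1/3005) + 4622*(1/601) = 377/3005 + 4622/601 = 23487/3005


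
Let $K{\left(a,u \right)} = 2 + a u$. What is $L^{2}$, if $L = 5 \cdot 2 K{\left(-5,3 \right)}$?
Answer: $16900$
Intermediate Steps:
$L = -130$ ($L = 5 \cdot 2 \left(2 - 15\right) = 10 \left(2 - 15\right) = 10 \left(-13\right) = -130$)
$L^{2} = \left(-130\right)^{2} = 16900$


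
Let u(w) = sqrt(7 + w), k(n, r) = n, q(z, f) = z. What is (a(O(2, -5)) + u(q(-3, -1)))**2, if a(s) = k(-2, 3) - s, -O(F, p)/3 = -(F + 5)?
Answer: 441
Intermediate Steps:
O(F, p) = 15 + 3*F (O(F, p) = -(-3)*(F + 5) = -(-3)*(5 + F) = -3*(-5 - F) = 15 + 3*F)
a(s) = -2 - s
(a(O(2, -5)) + u(q(-3, -1)))**2 = ((-2 - (15 + 3*2)) + sqrt(7 - 3))**2 = ((-2 - (15 + 6)) + sqrt(4))**2 = ((-2 - 1*21) + 2)**2 = ((-2 - 21) + 2)**2 = (-23 + 2)**2 = (-21)**2 = 441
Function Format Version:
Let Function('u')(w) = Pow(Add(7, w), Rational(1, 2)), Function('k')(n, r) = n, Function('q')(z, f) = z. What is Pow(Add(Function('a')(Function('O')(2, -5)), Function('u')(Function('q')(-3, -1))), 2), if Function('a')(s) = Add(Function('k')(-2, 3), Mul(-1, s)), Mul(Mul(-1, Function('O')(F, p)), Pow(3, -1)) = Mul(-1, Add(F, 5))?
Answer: 441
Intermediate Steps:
Function('O')(F, p) = Add(15, Mul(3, F)) (Function('O')(F, p) = Mul(-3, Mul(-1, Add(F, 5))) = Mul(-3, Mul(-1, Add(5, F))) = Mul(-3, Add(-5, Mul(-1, F))) = Add(15, Mul(3, F)))
Function('a')(s) = Add(-2, Mul(-1, s))
Pow(Add(Function('a')(Function('O')(2, -5)), Function('u')(Function('q')(-3, -1))), 2) = Pow(Add(Add(-2, Mul(-1, Add(15, Mul(3, 2)))), Pow(Add(7, -3), Rational(1, 2))), 2) = Pow(Add(Add(-2, Mul(-1, Add(15, 6))), Pow(4, Rational(1, 2))), 2) = Pow(Add(Add(-2, Mul(-1, 21)), 2), 2) = Pow(Add(Add(-2, -21), 2), 2) = Pow(Add(-23, 2), 2) = Pow(-21, 2) = 441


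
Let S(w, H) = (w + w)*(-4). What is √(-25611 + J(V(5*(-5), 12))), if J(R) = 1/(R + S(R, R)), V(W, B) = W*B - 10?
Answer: I*√120599635730/2170 ≈ 160.03*I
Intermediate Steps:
S(w, H) = -8*w (S(w, H) = (2*w)*(-4) = -8*w)
V(W, B) = -10 + B*W (V(W, B) = B*W - 10 = -10 + B*W)
J(R) = -1/(7*R) (J(R) = 1/(R - 8*R) = 1/(-7*R) = -1/(7*R))
√(-25611 + J(V(5*(-5), 12))) = √(-25611 - 1/(7*(-10 + 12*(5*(-5))))) = √(-25611 - 1/(7*(-10 + 12*(-25)))) = √(-25611 - 1/(7*(-10 - 300))) = √(-25611 - ⅐/(-310)) = √(-25611 - ⅐*(-1/310)) = √(-25611 + 1/2170) = √(-55575869/2170) = I*√120599635730/2170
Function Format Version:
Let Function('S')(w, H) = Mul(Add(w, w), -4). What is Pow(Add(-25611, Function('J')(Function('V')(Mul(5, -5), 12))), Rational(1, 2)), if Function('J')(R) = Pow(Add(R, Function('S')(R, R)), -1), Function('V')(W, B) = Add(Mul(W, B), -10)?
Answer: Mul(Rational(1, 2170), I, Pow(120599635730, Rational(1, 2))) ≈ Mul(160.03, I)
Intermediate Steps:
Function('S')(w, H) = Mul(-8, w) (Function('S')(w, H) = Mul(Mul(2, w), -4) = Mul(-8, w))
Function('V')(W, B) = Add(-10, Mul(B, W)) (Function('V')(W, B) = Add(Mul(B, W), -10) = Add(-10, Mul(B, W)))
Function('J')(R) = Mul(Rational(-1, 7), Pow(R, -1)) (Function('J')(R) = Pow(Add(R, Mul(-8, R)), -1) = Pow(Mul(-7, R), -1) = Mul(Rational(-1, 7), Pow(R, -1)))
Pow(Add(-25611, Function('J')(Function('V')(Mul(5, -5), 12))), Rational(1, 2)) = Pow(Add(-25611, Mul(Rational(-1, 7), Pow(Add(-10, Mul(12, Mul(5, -5))), -1))), Rational(1, 2)) = Pow(Add(-25611, Mul(Rational(-1, 7), Pow(Add(-10, Mul(12, -25)), -1))), Rational(1, 2)) = Pow(Add(-25611, Mul(Rational(-1, 7), Pow(Add(-10, -300), -1))), Rational(1, 2)) = Pow(Add(-25611, Mul(Rational(-1, 7), Pow(-310, -1))), Rational(1, 2)) = Pow(Add(-25611, Mul(Rational(-1, 7), Rational(-1, 310))), Rational(1, 2)) = Pow(Add(-25611, Rational(1, 2170)), Rational(1, 2)) = Pow(Rational(-55575869, 2170), Rational(1, 2)) = Mul(Rational(1, 2170), I, Pow(120599635730, Rational(1, 2)))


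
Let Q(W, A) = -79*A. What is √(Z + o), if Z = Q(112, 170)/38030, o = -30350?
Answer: I*√438951360579/3803 ≈ 174.21*I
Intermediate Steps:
Z = -1343/3803 (Z = -79*170/38030 = -13430*1/38030 = -1343/3803 ≈ -0.35314)
√(Z + o) = √(-1343/3803 - 30350) = √(-115422393/3803) = I*√438951360579/3803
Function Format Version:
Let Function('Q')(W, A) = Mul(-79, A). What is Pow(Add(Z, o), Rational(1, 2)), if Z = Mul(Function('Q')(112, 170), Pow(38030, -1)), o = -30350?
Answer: Mul(Rational(1, 3803), I, Pow(438951360579, Rational(1, 2))) ≈ Mul(174.21, I)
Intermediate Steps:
Z = Rational(-1343, 3803) (Z = Mul(Mul(-79, 170), Pow(38030, -1)) = Mul(-13430, Rational(1, 38030)) = Rational(-1343, 3803) ≈ -0.35314)
Pow(Add(Z, o), Rational(1, 2)) = Pow(Add(Rational(-1343, 3803), -30350), Rational(1, 2)) = Pow(Rational(-115422393, 3803), Rational(1, 2)) = Mul(Rational(1, 3803), I, Pow(438951360579, Rational(1, 2)))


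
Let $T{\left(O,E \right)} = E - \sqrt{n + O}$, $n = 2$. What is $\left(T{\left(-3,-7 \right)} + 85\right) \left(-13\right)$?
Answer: $-1014 + 13 i \approx -1014.0 + 13.0 i$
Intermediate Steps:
$T{\left(O,E \right)} = E - \sqrt{2 + O}$
$\left(T{\left(-3,-7 \right)} + 85\right) \left(-13\right) = \left(\left(-7 - \sqrt{2 - 3}\right) + 85\right) \left(-13\right) = \left(\left(-7 - \sqrt{-1}\right) + 85\right) \left(-13\right) = \left(\left(-7 - i\right) + 85\right) \left(-13\right) = \left(78 - i\right) \left(-13\right) = -1014 + 13 i$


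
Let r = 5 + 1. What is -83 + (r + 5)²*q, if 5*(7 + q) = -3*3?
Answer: -5739/5 ≈ -1147.8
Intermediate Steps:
r = 6
q = -44/5 (q = -7 + (-3*3)/5 = -7 + (⅕)*(-9) = -7 - 9/5 = -44/5 ≈ -8.8000)
-83 + (r + 5)²*q = -83 + (6 + 5)²*(-44/5) = -83 + 11²*(-44/5) = -83 + 121*(-44/5) = -83 - 5324/5 = -5739/5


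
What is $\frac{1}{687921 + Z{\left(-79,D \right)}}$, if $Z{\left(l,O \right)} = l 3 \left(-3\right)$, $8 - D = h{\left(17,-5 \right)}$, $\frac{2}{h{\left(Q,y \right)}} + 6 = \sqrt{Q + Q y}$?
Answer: $\frac{1}{688632} \approx 1.4522 \cdot 10^{-6}$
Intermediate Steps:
$h{\left(Q,y \right)} = \frac{2}{-6 + \sqrt{Q + Q y}}$
$D = 8 - \frac{2}{-6 + 2 i \sqrt{17}}$ ($D = 8 - \frac{2}{-6 + \sqrt{17 \left(1 - 5\right)}} = 8 - \frac{2}{-6 + \sqrt{17 \left(-4\right)}} = 8 - \frac{2}{-6 + \sqrt{-68}} = 8 - \frac{2}{-6 + 2 i \sqrt{17}} \approx 8.1154 + 0.15858 i$)
$Z{\left(l,O \right)} = - 9 l$ ($Z{\left(l,O \right)} = 3 l \left(-3\right) = - 9 l$)
$\frac{1}{687921 + Z{\left(-79,D \right)}} = \frac{1}{687921 - -711} = \frac{1}{687921 + 711} = \frac{1}{688632}$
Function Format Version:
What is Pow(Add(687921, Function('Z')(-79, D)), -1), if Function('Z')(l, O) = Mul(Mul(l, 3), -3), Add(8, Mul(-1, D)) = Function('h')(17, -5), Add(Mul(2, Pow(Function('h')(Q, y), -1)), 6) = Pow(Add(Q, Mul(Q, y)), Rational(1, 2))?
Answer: Rational(1, 688632) ≈ 1.4522e-6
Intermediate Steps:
Function('h')(Q, y) = Mul(2, Pow(Add(-6, Pow(Add(Q, Mul(Q, y)), Rational(1, 2))), -1))
D = Add(8, Mul(-2, Pow(Add(-6, Mul(2, I, Pow(17, Rational(1, 2)))), -1))) (D = Add(8, Mul(-1, Mul(2, Pow(Add(-6, Pow(Mul(17, Add(1, -5)), Rational(1, 2))), -1)))) = Add(8, Mul(-1, Mul(2, Pow(Add(-6, Pow(Mul(17, -4), Rational(1, 2))), -1)))) = Add(8, Mul(-1, Mul(2, Pow(Add(-6, Pow(-68, Rational(1, 2))), -1)))) = Add(8, Mul(-1, Mul(2, Pow(Add(-6, Mul(2, I, Pow(17, Rational(1, 2)))), -1)))) = Add(8, Mul(-2, Pow(Add(-6, Mul(2, I, Pow(17, Rational(1, 2)))), -1))) ≈ Add(8.1154, Mul(0.15858, I)))
Function('Z')(l, O) = Mul(-9, l) (Function('Z')(l, O) = Mul(Mul(3, l), -3) = Mul(-9, l))
Pow(Add(687921, Function('Z')(-79, D)), -1) = Pow(Add(687921, Mul(-9, -79)), -1) = Pow(Add(687921, 711), -1) = Pow(688632, -1) = Rational(1, 688632)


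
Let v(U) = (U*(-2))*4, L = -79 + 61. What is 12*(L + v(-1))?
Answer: -120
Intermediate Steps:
L = -18
v(U) = -8*U (v(U) = -2*U*4 = -8*U)
12*(L + v(-1)) = 12*(-18 - 8*(-1)) = 12*(-18 + 8) = 12*(-10) = -120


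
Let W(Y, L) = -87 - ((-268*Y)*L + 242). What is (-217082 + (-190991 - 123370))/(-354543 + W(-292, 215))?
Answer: 531443/17179912 ≈ 0.030934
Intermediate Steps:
W(Y, L) = -329 + 268*L*Y (W(Y, L) = -87 - (-268*L*Y + 242) = -87 - (242 - 268*L*Y) = -87 + (-242 + 268*L*Y) = -329 + 268*L*Y)
(-217082 + (-190991 - 123370))/(-354543 + W(-292, 215)) = (-217082 + (-190991 - 123370))/(-354543 + (-329 + 268*215*(-292))) = (-217082 - 314361)/(-354543 + (-329 - 16825040)) = -531443/(-354543 - 16825369) = -531443/(-17179912) = -531443*(-1/17179912) = 531443/17179912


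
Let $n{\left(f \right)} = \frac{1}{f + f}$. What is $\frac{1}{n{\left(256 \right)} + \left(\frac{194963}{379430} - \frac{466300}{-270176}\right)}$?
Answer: $\frac{820103037440}{1838422023649} \approx 0.44609$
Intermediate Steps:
$n{\left(f \right)} = \frac{1}{2 f}$
$\frac{1}{n{\left(256 \right)} + \left(\frac{194963}{379430} - \frac{466300}{-270176}\right)} = \frac{1}{\frac{1}{2 \cdot 256} + \left(\frac{194963}{379430} - \frac{466300}{-270176}\right)} = \frac{1}{\frac{1}{2} \cdot \frac{1}{256} + \left(194963 \cdot \frac{1}{379430} - - \frac{116575}{67544}\right)} = \frac{1}{\frac{1}{512} + \left(\frac{194963}{379430} + \frac{116575}{67544}\right)} = \frac{1}{\frac{1}{512} + \frac{28700316561}{12814109960}} = \frac{1}{\frac{1838422023649}{820103037440}} = \frac{820103037440}{1838422023649}$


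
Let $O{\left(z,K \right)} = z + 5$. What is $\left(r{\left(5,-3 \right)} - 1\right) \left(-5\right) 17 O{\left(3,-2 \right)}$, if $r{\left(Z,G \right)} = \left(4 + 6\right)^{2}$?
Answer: $-67320$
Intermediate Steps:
$O{\left(z,K \right)} = 5 + z$
$r{\left(Z,G \right)} = 100$ ($r{\left(Z,G \right)} = 10^{2} = 100$)
$\left(r{\left(5,-3 \right)} - 1\right) \left(-5\right) 17 O{\left(3,-2 \right)} = \left(100 - 1\right) \left(-5\right) 17 \left(5 + 3\right) = 99 \left(-5\right) 17 \cdot 8 = \left(-495\right) 17 \cdot 8 = \left(-8415\right) 8 = -67320$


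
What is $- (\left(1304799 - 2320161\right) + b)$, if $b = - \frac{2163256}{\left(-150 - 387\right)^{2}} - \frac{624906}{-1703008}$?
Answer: $\frac{249321207393243179}{245547356976} \approx 1.0154 \cdot 10^{6}$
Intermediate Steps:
$b = - \frac{1751919377867}{245547356976}$ ($b = - \frac{2163256}{\left(-537\right)^{2}} - - \frac{312453}{851504} = - \frac{2163256}{288369} + \frac{312453}{851504} = - \frac{1751919377867}{245547356976} \approx -7.1348$)
$- (\left(1304799 - 2320161\right) + b) = - (\left(1304799 - 2320161\right) - \frac{1751919377867}{245547356976}) = - (-1015362 - \frac{1751919377867}{245547356976}) = \left(-1\right) \left(- \frac{249321207393243179}{245547356976}\right) = \frac{249321207393243179}{245547356976}$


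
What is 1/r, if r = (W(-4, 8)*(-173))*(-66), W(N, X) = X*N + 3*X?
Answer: -1/91344 ≈ -1.0948e-5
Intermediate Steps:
W(N, X) = 3*X + N*X (W(N, X) = N*X + 3*X = 3*X + N*X)
r = -91344 (r = ((8*(3 - 4))*(-173))*(-66) = ((8*(-1))*(-173))*(-66) = -8*(-173)*(-66) = 1384*(-66) = -91344)
1/r = 1/(-91344) = -1/91344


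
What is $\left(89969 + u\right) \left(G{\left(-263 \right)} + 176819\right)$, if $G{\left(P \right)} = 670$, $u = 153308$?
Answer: $43178991453$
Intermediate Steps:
$\left(89969 + u\right) \left(G{\left(-263 \right)} + 176819\right) = \left(89969 + 153308\right) \left(670 + 176819\right) = 243277 \cdot 177489 = 43178991453$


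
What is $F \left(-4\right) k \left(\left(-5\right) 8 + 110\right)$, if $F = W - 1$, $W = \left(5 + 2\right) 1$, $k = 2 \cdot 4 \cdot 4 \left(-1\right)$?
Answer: $53760$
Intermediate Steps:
$k = -32$ ($k = 2 \cdot 16 \left(-1\right) = 32 \left(-1\right) = -32$)
$W = 7$ ($W = 7 \cdot 1 = 7$)
$F = 6$ ($F = 7 - 1 = 6$)
$F \left(-4\right) k \left(\left(-5\right) 8 + 110\right) = 6 \left(-4\right) \left(-32\right) \left(\left(-5\right) 8 + 110\right) = \left(-24\right) \left(-32\right) \left(-40 + 110\right) = 768 \cdot 70 = 53760$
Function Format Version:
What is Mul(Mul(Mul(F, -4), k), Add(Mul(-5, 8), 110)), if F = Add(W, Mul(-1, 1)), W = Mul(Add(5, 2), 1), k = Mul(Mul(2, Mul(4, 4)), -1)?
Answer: 53760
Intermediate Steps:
k = -32 (k = Mul(Mul(2, 16), -1) = Mul(32, -1) = -32)
W = 7 (W = Mul(7, 1) = 7)
F = 6 (F = Add(7, Mul(-1, 1)) = Add(7, -1) = 6)
Mul(Mul(Mul(F, -4), k), Add(Mul(-5, 8), 110)) = Mul(Mul(Mul(6, -4), -32), Add(Mul(-5, 8), 110)) = Mul(Mul(-24, -32), Add(-40, 110)) = Mul(768, 70) = 53760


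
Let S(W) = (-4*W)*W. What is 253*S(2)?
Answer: -4048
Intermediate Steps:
S(W) = -4*W**2
253*S(2) = 253*(-4*2**2) = 253*(-4*4) = 253*(-16) = -4048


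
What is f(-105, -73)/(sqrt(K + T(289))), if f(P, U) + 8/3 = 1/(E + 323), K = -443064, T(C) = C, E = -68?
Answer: 679*I*sqrt(17711)/22581525 ≈ 0.0040016*I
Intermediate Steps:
f(P, U) = -679/255 (f(P, U) = -8/3 + 1/(-68 + 323) = -8/3 + 1/255 = -679/255)
f(-105, -73)/(sqrt(K + T(289))) = -679/(255*sqrt(-443064 + 289)) = -679*(-I*sqrt(17711)/88555)/255 = -(-679)*I*sqrt(17711)/22581525 = 679*I*sqrt(17711)/22581525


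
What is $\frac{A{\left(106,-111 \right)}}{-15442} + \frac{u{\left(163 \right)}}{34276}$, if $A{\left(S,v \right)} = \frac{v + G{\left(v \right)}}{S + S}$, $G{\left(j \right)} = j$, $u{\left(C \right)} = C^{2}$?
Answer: $\frac{2718332839}{3506546197} \approx 0.77522$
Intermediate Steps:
$A{\left(S,v \right)} = \frac{v}{S}$ ($A{\left(S,v \right)} = \frac{v + v}{S + S} = \frac{2 v}{2 S} = 2 v \frac{1}{2 S} = \frac{v}{S}$)
$\frac{A{\left(106,-111 \right)}}{-15442} + \frac{u{\left(163 \right)}}{34276} = \frac{\left(-111\right) \frac{1}{106}}{-15442} + \frac{163^{2}}{34276} = \left(-111\right) \frac{1}{106} \left(- \frac{1}{15442}\right) + 26569 \cdot \frac{1}{34276} = \left(- \frac{111}{106}\right) \left(- \frac{1}{15442}\right) + \frac{26569}{34276} = \frac{111}{1636852} + \frac{26569}{34276} = \frac{2718332839}{3506546197}$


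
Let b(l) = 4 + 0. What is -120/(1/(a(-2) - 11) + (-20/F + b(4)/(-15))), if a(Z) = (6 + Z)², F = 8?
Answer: 3600/77 ≈ 46.753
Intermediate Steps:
b(l) = 4
-120/(1/(a(-2) - 11) + (-20/F + b(4)/(-15))) = -120/(1/((6 - 2)² - 11) + (-20/8 + 4/(-15))) = -120/(1/(4² - 11) + (-20*⅛ + 4*(-1/15))) = -120/(1/(16 - 11) + (-5/2 - 4/15)) = -120/(1/5 - 83/30) = -120/(⅕ - 83/30) = -120/(-77/30) = -30/77*(-120) = 3600/77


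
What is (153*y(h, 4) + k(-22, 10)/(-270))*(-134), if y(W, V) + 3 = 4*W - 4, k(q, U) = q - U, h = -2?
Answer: 41514406/135 ≈ 3.0751e+5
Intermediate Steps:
y(W, V) = -7 + 4*W (y(W, V) = -3 + (4*W - 4) = -3 + (-4 + 4*W) = -7 + 4*W)
(153*y(h, 4) + k(-22, 10)/(-270))*(-134) = (153*(-7 + 4*(-2)) + (-22 - 1*10)/(-270))*(-134) = (153*(-7 - 8) + (-22 - 10)*(-1/270))*(-134) = (153*(-15) - 32*(-1/270))*(-134) = (-2295 + 16/135)*(-134) = -309809/135*(-134) = 41514406/135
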